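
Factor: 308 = 2^2*7^1 * 11^1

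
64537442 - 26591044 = 37946398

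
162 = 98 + 64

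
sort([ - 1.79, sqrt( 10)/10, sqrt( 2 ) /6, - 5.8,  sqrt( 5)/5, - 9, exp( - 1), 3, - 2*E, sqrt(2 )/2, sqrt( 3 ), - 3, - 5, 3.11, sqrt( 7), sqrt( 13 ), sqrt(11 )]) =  [ - 9, - 5.8,-2*E, - 5, - 3, - 1.79, sqrt(2) /6,sqrt( 10)/10, exp(-1),sqrt( 5)/5,sqrt( 2)/2, sqrt(3) , sqrt( 7 ),  3,3.11, sqrt (11 ),sqrt( 13)]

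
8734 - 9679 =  - 945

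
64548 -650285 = - 585737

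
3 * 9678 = 29034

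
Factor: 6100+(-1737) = 4363^1 = 4363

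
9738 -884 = 8854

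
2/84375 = 2/84375 = 0.00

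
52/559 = 4/43 = 0.09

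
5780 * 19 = 109820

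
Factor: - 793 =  - 13^1*61^1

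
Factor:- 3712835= - 5^1*7^1 * 43^1*2467^1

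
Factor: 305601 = 3^1*23^1*43^1*103^1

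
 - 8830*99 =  - 874170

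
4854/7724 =2427/3862 = 0.63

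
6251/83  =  75 + 26/83 =75.31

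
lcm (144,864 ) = 864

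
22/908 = 11/454 = 0.02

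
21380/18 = 1187 + 7/9   =  1187.78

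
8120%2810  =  2500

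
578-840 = - 262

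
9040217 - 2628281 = 6411936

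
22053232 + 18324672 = 40377904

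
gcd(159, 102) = 3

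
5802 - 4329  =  1473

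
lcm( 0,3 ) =0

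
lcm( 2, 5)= 10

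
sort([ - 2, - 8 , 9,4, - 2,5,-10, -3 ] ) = [ - 10,- 8,  -  3, - 2, - 2,4 , 5, 9 ]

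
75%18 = 3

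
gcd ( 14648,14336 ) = 8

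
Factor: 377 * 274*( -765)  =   - 2^1*3^2 *5^1*13^1*17^1*29^1*137^1 = - 79022970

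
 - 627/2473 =-1  +  1846/2473 = - 0.25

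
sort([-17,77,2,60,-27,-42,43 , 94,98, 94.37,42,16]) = [ - 42,-27,-17, 2,16, 42,43, 60,77, 94,94.37,98]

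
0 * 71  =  0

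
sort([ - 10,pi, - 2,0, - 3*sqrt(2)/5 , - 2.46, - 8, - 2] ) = [ - 10,-8,  -  2.46, - 2,- 2, - 3*sqrt(2)/5,0,pi]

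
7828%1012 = 744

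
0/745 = 0 = 0.00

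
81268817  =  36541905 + 44726912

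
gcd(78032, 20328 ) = 8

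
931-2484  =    -  1553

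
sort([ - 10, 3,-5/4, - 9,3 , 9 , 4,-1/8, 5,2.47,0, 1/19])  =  [ -10,  -  9, - 5/4, - 1/8,0,1/19,2.47 , 3 , 3,4,5,  9]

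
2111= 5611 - 3500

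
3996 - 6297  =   - 2301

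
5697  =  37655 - 31958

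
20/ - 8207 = -20/8207 = - 0.00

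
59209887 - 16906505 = 42303382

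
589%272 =45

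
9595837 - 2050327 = 7545510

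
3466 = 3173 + 293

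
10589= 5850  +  4739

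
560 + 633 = 1193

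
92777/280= 92777/280 = 331.35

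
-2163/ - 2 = 1081 + 1/2 = 1081.50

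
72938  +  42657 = 115595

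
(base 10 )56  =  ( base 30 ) 1q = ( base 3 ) 2002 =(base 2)111000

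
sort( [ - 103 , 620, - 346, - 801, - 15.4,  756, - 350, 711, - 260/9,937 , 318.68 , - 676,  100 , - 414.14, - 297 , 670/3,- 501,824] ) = [ - 801, - 676, - 501, - 414.14, - 350, - 346,  -  297,-103,-260/9 , - 15.4 , 100, 670/3, 318.68 , 620 , 711 , 756,  824, 937]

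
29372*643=18886196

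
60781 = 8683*7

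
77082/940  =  82 + 1/470=82.00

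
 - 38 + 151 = 113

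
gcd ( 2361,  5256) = 3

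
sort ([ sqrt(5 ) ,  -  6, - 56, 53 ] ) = [ - 56, - 6, sqrt( 5 ), 53] 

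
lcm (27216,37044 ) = 1333584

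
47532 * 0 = 0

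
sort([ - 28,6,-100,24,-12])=[ - 100, - 28,  -  12,6,24 ]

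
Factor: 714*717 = 2^1* 3^2*7^1*17^1*239^1= 511938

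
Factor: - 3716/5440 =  - 2^(  -  4)* 5^(-1)*17^( - 1)*929^1 = -929/1360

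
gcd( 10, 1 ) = 1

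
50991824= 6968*7318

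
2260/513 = 2260/513 = 4.41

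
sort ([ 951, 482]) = [ 482, 951]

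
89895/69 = 1302 + 19/23 = 1302.83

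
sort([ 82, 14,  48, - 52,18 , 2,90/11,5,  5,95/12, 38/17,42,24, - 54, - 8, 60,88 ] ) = [ - 54, - 52, - 8, 2,38/17,5, 5, 95/12,90/11,  14,18,24,42,  48, 60, 82,  88 ] 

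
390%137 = 116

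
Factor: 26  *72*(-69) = - 2^4*3^3 * 13^1*23^1 = - 129168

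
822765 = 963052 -140287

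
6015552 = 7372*816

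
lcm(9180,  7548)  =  339660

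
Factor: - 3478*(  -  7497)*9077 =2^1*3^2 * 7^2*17^1*29^1 * 37^1*47^1 * 313^1 =236678835582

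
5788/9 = 5788/9 = 643.11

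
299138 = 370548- 71410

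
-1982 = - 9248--7266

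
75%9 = 3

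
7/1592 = 7/1592 = 0.00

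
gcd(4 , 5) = 1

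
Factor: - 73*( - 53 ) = 53^1*73^1 = 3869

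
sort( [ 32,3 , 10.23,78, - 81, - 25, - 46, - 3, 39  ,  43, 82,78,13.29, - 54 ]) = [ - 81, - 54,-46,-25,- 3, 3,10.23,13.29,32, 39,43, 78,78,82 ]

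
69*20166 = 1391454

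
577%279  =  19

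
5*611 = 3055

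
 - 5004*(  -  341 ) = 1706364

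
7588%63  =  28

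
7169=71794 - 64625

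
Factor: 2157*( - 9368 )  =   - 20206776=- 2^3 *3^1*  719^1*1171^1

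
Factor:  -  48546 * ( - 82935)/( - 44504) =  - 2013081255/22252 = -2^ ( - 2 ) * 3^5*5^1*19^1*29^1*31^1*97^1*5563^( - 1)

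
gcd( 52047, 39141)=9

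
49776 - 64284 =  - 14508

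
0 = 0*550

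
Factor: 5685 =3^1*5^1*379^1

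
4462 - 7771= - 3309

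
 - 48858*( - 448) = 21888384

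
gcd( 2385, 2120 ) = 265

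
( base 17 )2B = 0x2D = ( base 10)45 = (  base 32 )1d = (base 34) 1B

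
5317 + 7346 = 12663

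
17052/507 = 33  +  107/169 = 33.63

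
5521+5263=10784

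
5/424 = 5/424 = 0.01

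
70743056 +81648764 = 152391820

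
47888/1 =47888 = 47888.00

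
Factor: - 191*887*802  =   - 135872434 = -  2^1 * 191^1*401^1*887^1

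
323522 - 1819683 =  - 1496161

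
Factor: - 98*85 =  - 8330  =  -  2^1*5^1*7^2* 17^1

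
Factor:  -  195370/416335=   -  39074/83267  =  - 2^1 * 7^1*2791^1*83267^( - 1) 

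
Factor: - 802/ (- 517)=2^1*11^(-1 )*47^( - 1)*401^1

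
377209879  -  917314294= -540104415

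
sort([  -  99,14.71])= [ -99, 14.71]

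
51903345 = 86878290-34974945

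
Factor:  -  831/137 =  - 3^1*137^( - 1 )  *  277^1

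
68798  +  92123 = 160921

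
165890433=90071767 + 75818666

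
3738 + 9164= 12902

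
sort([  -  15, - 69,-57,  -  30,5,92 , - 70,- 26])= [ - 70, - 69 ,-57,-30, - 26, - 15,5,92 ] 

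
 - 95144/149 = -95144/149 = -638.55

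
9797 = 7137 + 2660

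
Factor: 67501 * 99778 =2^1*7^2*7127^1*9643^1  =  6735114778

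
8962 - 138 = 8824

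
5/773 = 5/773 =0.01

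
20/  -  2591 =-1+2571/2591=- 0.01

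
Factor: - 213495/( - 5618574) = 2^( - 1)*3^(-1 )*5^1*13^( - 2)*43^1*331^1*1847^( - 1) = 71165/1872858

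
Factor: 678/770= 3^1*5^(- 1 ) *7^( - 1) * 11^( - 1 )*113^1 = 339/385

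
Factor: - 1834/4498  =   - 7^1*13^( - 1 )*131^1*173^(  -  1)  =  - 917/2249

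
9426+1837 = 11263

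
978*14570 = 14249460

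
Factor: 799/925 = 5^ (-2) *17^1 * 37^( - 1)*47^1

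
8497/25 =339 + 22/25  =  339.88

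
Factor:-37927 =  - 17^1 * 23^1*97^1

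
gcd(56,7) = 7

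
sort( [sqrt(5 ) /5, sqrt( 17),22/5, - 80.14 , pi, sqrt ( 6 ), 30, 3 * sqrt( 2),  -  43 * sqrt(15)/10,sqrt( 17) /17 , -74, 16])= [ - 80.14,-74, - 43*sqrt (15 ) /10,  sqrt(17)/17, sqrt( 5 )/5, sqrt(6 ),pi, sqrt(17), 3  *  sqrt(2),22/5, 16,30]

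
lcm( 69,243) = 5589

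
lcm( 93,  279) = 279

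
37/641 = 37/641= 0.06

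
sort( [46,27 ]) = [ 27 , 46 ]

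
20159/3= 20159/3 = 6719.67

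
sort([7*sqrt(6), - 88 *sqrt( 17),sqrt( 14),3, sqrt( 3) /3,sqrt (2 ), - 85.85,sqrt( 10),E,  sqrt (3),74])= [ - 88*sqrt( 17),-85.85, sqrt( 3) /3,sqrt ( 2 ),sqrt( 3),E , 3,sqrt( 10),sqrt( 14),7*sqrt( 6),  74 ]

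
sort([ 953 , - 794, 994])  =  [ - 794, 953,  994] 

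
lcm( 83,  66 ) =5478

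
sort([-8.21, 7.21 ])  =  [ - 8.21, 7.21] 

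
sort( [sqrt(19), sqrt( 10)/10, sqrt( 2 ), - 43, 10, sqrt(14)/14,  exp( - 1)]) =[ - 43, sqrt(14)/14, sqrt( 10)/10 , exp(-1), sqrt(2), sqrt (19), 10 ]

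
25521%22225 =3296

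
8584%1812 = 1336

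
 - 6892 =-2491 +- 4401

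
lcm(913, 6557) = 72127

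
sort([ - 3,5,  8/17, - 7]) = [-7, -3,  8/17, 5 ]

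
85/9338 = 85/9338=0.01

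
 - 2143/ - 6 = 2143/6 = 357.17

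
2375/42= 56 + 23/42 = 56.55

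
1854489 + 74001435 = 75855924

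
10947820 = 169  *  64780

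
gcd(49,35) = 7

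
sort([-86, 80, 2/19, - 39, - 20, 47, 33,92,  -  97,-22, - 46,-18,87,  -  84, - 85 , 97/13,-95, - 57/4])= [-97,-95, - 86  , - 85,- 84 , - 46, - 39, - 22,-20,- 18, - 57/4,2/19,97/13, 33, 47,80,87, 92]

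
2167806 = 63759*34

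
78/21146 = 39/10573 = 0.00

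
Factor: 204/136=2^( - 1)*3^1  =  3/2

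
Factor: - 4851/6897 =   -  147/209 =- 3^1*7^2*11^ ( - 1)*19^( - 1 )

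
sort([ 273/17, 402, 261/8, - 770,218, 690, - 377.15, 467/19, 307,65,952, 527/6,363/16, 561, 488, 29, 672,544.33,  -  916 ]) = [ - 916,-770,-377.15, 273/17,363/16, 467/19,29,261/8 , 65, 527/6, 218,307,402,488, 544.33 , 561, 672, 690, 952] 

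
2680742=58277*46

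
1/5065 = 1/5065 = 0.00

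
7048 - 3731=3317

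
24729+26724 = 51453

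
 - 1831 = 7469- 9300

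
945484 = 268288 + 677196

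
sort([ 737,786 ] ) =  [737 , 786] 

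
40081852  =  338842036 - 298760184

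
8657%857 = 87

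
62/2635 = 2/85 = 0.02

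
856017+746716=1602733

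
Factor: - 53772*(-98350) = 5288476200=2^3 *3^1*5^2*7^1*281^1 *4481^1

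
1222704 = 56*21834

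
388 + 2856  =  3244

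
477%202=73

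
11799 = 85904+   -  74105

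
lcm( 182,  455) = 910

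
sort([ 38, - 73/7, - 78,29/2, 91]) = [ - 78, - 73/7, 29/2, 38, 91]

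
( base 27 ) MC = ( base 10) 606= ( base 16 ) 25E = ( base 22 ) 15C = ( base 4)21132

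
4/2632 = 1/658 = 0.00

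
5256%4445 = 811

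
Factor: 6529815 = 3^4*5^1*23^1 *701^1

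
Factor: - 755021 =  - 17^1*23^1*1931^1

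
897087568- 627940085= 269147483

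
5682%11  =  6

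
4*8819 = 35276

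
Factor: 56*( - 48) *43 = -115584= -2^7*3^1*7^1 * 43^1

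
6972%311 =130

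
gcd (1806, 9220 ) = 2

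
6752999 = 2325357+4427642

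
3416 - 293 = 3123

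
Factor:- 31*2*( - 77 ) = 4774 = 2^1*7^1*11^1*31^1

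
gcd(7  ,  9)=1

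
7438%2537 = 2364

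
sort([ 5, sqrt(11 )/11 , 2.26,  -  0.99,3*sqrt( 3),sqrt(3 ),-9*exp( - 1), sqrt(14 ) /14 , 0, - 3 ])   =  [ - 9*exp( - 1), - 3, - 0.99,  0,sqrt( 14) /14, sqrt(11) /11, sqrt( 3 ), 2.26, 5, 3*sqrt( 3 ) ]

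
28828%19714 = 9114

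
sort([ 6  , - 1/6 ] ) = [-1/6,6]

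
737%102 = 23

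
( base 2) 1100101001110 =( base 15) 1dbd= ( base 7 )24613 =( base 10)6478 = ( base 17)1571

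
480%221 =38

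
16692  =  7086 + 9606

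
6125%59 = 48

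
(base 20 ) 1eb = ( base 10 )691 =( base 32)LJ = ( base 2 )1010110011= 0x2b3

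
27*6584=177768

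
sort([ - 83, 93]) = [ - 83,93 ] 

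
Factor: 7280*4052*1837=2^6*5^1*7^1 * 11^1*13^1*167^1*1013^1 = 54188854720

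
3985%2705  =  1280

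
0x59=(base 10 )89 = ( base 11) 81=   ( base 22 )41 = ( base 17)54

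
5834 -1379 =4455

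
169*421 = 71149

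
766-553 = 213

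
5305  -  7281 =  - 1976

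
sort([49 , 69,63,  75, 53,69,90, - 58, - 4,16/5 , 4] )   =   [ - 58 , - 4,16/5,4,49,53,63, 69, 69,75,90]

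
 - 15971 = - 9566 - 6405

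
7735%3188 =1359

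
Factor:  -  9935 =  - 5^1*1987^1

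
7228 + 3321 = 10549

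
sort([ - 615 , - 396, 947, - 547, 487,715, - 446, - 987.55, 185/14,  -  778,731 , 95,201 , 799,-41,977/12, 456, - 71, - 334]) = [ - 987.55, - 778, - 615, - 547, - 446,-396,-334, - 71, - 41,185/14,977/12,95,201,456, 487,715,731,799,947 ] 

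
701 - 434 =267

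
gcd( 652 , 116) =4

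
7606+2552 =10158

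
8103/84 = 96 + 13/28 = 96.46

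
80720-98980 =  - 18260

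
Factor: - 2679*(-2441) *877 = 5735088003 = 3^1*19^1 * 47^1 * 877^1 * 2441^1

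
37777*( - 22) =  -831094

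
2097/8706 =699/2902 = 0.24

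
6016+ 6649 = 12665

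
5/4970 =1/994 = 0.00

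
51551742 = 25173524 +26378218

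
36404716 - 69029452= - 32624736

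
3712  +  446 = 4158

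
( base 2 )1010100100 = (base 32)L4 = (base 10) 676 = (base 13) 400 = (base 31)lp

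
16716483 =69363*241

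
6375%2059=198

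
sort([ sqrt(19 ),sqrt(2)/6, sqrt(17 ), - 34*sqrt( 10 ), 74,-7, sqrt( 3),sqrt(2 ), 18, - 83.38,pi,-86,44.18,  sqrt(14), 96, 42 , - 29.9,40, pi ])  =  [-34*sqrt(10 ), - 86, - 83.38, - 29.9, - 7,sqrt(2 ) /6, sqrt( 2 ), sqrt( 3),  pi,pi,sqrt ( 14),sqrt( 17) , sqrt(19 ),18, 40, 42, 44.18, 74,96] 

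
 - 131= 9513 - 9644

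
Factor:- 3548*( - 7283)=25840084 = 2^2*887^1 * 7283^1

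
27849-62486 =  - 34637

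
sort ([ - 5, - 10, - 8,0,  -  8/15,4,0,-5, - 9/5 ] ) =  [ - 10,-8, - 5,- 5, - 9/5, - 8/15, 0  ,  0,4] 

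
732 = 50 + 682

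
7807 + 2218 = 10025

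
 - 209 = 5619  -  5828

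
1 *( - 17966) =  - 17966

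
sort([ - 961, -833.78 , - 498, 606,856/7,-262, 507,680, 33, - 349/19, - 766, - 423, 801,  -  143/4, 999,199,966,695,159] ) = [ - 961,-833.78, - 766, - 498, - 423, - 262, - 143/4, - 349/19, 33, 856/7 , 159, 199,507,606, 680, 695, 801,966, 999]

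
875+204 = 1079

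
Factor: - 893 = - 19^1*47^1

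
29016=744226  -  715210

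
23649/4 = 5912 + 1/4 = 5912.25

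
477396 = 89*5364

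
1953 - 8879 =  - 6926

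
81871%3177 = 2446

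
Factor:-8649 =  - 3^2*31^2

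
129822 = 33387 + 96435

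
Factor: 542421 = 3^2*11^1*5479^1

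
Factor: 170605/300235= 229/403 =13^(-1)*31^(  -  1)*229^1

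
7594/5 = 7594/5  =  1518.80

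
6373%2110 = 43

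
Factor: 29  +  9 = 38 = 2^1*19^1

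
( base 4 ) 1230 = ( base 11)99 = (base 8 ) 154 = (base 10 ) 108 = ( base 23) 4G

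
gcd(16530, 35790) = 30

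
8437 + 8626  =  17063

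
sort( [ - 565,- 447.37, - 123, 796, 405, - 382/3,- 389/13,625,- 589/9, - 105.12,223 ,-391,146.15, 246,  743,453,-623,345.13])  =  [-623,  -  565,  -  447.37, - 391, - 382/3, - 123,-105.12,-589/9,-389/13,  146.15,223, 246, 345.13,405,453, 625,743,796 ]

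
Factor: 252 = 2^2*3^2*7^1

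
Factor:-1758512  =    -  2^4*7^2*2243^1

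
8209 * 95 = 779855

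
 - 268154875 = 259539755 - 527694630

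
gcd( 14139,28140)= 3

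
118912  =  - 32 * ( - 3716)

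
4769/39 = 122 + 11/39 = 122.28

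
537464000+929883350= 1467347350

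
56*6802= 380912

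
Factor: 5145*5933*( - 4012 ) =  - 122467443420 = - 2^2*3^1*5^1*7^3 * 17^2*59^1 * 349^1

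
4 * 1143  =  4572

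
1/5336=1/5336 = 0.00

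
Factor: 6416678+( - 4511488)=2^1 * 5^1*7^1*17^1*1601^1 = 1905190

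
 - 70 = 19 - 89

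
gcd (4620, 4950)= 330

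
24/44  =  6/11=0.55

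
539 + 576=1115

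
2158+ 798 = 2956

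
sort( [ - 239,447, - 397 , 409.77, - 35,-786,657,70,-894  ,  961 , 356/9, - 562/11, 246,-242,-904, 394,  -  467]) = [ - 904,-894,- 786, -467,  -  397,-242, - 239,-562/11, - 35, 356/9, 70, 246,  394 , 409.77,447, 657,961 ]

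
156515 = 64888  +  91627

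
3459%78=27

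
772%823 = 772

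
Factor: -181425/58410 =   -  205/66 = -2^( - 1)*3^( - 1)*5^1*11^(  -  1)*41^1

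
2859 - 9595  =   - 6736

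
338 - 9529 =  - 9191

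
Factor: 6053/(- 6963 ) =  - 3^( - 1 ) *11^ ( - 1 ) *211^( - 1)*6053^1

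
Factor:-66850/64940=  -  2^(- 1)* 5^1*7^1*17^( - 1) = -35/34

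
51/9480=17/3160 = 0.01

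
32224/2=16112= 16112.00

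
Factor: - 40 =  - 2^3*5^1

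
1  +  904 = 905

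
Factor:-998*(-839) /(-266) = -7^( - 1)*19^( - 1)*499^1*839^1 = - 418661/133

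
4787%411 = 266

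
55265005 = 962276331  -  907011326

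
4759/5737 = 4759/5737 = 0.83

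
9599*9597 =92121603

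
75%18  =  3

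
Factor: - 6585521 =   -  23^2*59^1*211^1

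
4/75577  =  4/75577 = 0.00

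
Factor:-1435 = -5^1*7^1*41^1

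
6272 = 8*784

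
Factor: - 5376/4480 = -6/5 = -  2^1*3^1*5^( - 1 ) 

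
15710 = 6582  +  9128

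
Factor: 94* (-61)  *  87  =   - 2^1*3^1*29^1*47^1 *61^1 = -498858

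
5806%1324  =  510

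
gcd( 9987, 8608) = 1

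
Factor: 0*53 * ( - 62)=0^1= 0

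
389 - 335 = 54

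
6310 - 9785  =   - 3475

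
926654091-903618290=23035801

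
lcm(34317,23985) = 2230605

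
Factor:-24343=  -  11^1*2213^1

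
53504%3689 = 1858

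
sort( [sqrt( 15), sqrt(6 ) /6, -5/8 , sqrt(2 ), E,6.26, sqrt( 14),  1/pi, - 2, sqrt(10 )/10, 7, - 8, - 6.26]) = [ - 8 , - 6.26, - 2,- 5/8, sqrt ( 10 )/10, 1/pi, sqrt(6)/6, sqrt(2) , E,  sqrt( 14), sqrt(15 ), 6.26,7 ]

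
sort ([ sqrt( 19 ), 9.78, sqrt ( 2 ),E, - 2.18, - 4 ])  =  [ - 4, - 2.18,sqrt(2), E, sqrt (19), 9.78]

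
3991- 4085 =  - 94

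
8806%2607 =985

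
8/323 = 8/323 = 0.02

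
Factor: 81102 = 2^1 * 3^1*7^1*1931^1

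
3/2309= 3/2309 = 0.00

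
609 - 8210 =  - 7601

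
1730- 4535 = -2805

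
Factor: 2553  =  3^1*23^1  *37^1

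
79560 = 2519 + 77041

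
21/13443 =7/4481 =0.00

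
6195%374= 211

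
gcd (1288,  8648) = 184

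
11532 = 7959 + 3573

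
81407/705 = 81407/705 = 115.47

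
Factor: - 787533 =- 3^1*262511^1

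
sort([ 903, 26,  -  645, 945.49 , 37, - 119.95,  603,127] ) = [ - 645, - 119.95,26, 37, 127,603, 903, 945.49 ] 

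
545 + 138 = 683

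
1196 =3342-2146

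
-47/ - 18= 47/18=2.61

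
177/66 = 59/22 = 2.68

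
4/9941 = 4/9941 =0.00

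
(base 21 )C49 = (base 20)d95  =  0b1010100001001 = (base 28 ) 6O9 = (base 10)5385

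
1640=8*205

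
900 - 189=711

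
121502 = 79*1538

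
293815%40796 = 8243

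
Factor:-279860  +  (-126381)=-11^1 * 36931^1 = -406241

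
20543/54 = 20543/54 = 380.43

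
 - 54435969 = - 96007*567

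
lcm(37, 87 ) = 3219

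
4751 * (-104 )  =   - 494104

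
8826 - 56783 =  - 47957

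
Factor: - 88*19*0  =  0 = 0^1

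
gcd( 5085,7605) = 45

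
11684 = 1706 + 9978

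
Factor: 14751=3^2*11^1*149^1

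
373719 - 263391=110328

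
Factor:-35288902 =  - 2^1*11^1 * 523^1*3067^1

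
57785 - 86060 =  - 28275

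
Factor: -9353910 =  - 2^1*3^1*5^1 * 17^1*18341^1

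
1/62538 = 1/62538=0.00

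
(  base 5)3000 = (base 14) 1cb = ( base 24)ff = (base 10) 375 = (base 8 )567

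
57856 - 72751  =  -14895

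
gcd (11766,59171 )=1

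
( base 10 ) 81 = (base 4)1101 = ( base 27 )30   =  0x51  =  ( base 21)3i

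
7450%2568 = 2314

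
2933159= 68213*43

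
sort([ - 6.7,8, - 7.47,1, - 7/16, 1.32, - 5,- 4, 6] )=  [ - 7.47 ,  -  6.7, - 5, - 4, - 7/16, 1, 1.32, 6, 8]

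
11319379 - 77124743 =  - 65805364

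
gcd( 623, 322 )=7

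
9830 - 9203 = 627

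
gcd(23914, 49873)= 1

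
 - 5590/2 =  - 2795 = - 2795.00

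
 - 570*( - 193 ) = 110010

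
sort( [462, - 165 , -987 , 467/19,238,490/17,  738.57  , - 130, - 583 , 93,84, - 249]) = [-987,-583 , - 249 ,-165, - 130,  467/19, 490/17, 84,  93,238 , 462, 738.57] 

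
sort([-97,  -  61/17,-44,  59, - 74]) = [ -97, - 74, - 44, - 61/17,  59]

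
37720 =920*41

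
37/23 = 1 + 14/23 = 1.61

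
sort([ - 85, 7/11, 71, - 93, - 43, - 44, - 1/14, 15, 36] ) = [ - 93,-85,  -  44, - 43, - 1/14, 7/11, 15, 36, 71]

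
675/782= 675/782 = 0.86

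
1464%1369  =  95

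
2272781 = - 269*( - 8449 ) 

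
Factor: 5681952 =2^5*3^2*109^1 * 181^1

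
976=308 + 668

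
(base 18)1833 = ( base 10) 8481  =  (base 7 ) 33504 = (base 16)2121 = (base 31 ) 8PI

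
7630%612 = 286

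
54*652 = 35208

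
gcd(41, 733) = 1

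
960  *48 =46080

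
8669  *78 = 676182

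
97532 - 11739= 85793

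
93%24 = 21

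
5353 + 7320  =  12673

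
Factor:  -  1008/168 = - 6 = - 2^1*3^1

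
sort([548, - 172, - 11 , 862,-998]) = [ - 998,-172,-11,548 , 862]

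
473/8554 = 473/8554= 0.06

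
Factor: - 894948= - 2^2*3^1*17^1 * 41^1*107^1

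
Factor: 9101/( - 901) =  - 17^( - 1 )*19^1*53^( - 1)*479^1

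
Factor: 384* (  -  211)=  -81024 = - 2^7*3^1*211^1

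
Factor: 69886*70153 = 4902712558=2^1*31^2*73^1*83^1*421^1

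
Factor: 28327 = 13^1*2179^1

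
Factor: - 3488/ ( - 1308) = 2^3 * 3^(-1 ) = 8/3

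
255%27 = 12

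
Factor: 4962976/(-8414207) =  - 2^5*19^( - 1)*31^1 * 37^( - 1)*5003^1 * 11969^( - 1) 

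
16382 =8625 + 7757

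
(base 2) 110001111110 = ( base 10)3198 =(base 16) C7E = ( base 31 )3A5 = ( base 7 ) 12216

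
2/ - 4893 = - 1+ 4891/4893 = - 0.00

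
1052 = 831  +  221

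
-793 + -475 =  - 1268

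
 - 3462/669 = -1154/223 = -5.17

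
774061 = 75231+698830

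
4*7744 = 30976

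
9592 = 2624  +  6968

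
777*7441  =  5781657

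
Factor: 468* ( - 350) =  - 163800 = - 2^3*  3^2*5^2*7^1*13^1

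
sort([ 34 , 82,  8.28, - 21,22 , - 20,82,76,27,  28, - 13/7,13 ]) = [ - 21, - 20, -13/7,8.28,  13,22,27,28, 34, 76,82, 82 ]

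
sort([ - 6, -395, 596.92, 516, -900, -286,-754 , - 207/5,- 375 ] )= [ - 900 ,-754,  -  395, - 375, - 286, - 207/5,- 6, 516, 596.92 ] 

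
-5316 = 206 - 5522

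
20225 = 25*809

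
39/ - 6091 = - 39/6091 =-  0.01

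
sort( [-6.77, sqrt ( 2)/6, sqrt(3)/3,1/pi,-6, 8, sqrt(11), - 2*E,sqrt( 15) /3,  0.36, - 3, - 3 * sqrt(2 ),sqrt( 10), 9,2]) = [ - 6.77, - 6,-2*E, - 3*sqrt(2), - 3, sqrt(2)/6, 1/pi , 0.36, sqrt(3)/3, sqrt(15)/3, 2, sqrt(10 ),sqrt( 11),8, 9] 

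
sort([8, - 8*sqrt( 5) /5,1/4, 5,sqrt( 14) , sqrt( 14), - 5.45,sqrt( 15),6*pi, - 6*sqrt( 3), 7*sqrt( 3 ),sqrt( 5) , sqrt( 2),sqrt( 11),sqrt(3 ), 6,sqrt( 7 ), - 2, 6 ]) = [ -6*sqrt(3), - 5.45, - 8*sqrt ( 5)/5, - 2,  1/4, sqrt( 2 ),  sqrt(3),sqrt( 5 ),sqrt( 7), sqrt (11), sqrt( 14),sqrt( 14 ), sqrt( 15),5,6,6,8 , 7*sqrt(3),6*pi ]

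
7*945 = 6615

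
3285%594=315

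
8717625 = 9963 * 875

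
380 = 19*20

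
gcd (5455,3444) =1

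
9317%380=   197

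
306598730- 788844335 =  - 482245605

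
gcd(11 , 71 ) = 1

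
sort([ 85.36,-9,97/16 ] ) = [ - 9,97/16, 85.36 ]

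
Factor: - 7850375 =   -  5^3* 13^1 * 4831^1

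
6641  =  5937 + 704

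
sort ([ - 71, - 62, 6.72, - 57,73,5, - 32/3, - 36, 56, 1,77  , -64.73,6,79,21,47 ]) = [ -71, - 64.73, - 62 , - 57, - 36, - 32/3,1,5,6,6.72, 21,47 , 56, 73, 77,79]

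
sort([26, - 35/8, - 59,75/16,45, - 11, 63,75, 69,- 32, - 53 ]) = [ - 59,  -  53, - 32, - 11, - 35/8, 75/16,26,45 , 63,69,  75 ]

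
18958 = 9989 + 8969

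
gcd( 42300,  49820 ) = 940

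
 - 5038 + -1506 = - 6544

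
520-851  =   - 331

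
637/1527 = 637/1527  =  0.42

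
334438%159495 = 15448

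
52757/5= 52757/5 = 10551.40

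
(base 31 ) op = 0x301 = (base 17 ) 2B4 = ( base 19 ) 229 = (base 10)769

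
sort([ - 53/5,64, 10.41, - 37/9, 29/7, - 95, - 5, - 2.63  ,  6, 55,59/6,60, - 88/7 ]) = [ - 95 ,- 88/7, - 53/5, -5, - 37/9, - 2.63, 29/7 , 6, 59/6,10.41,55,60,64 ]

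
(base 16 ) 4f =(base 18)47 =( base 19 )43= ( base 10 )79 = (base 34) 2B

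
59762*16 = 956192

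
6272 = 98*64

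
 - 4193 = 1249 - 5442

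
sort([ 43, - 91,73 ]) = [-91,43, 73]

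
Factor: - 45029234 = -2^1 * 41^1*101^1*5437^1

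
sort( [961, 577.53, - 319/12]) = [ - 319/12, 577.53, 961]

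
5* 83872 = 419360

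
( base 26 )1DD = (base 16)403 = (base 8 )2003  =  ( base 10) 1027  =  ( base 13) 610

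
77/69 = 77/69 = 1.12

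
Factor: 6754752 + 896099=13^1*101^1 *5827^1 =7650851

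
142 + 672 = 814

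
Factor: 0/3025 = 0^1 = 0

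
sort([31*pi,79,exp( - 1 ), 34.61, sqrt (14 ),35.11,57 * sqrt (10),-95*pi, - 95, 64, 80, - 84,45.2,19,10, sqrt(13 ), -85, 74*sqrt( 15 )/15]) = [ - 95*pi, - 95, - 85 , - 84,  exp( - 1),sqrt(13),sqrt(14),10,19 , 74*sqrt (15 )/15, 34.61,  35.11,45.2,64,79,80,31*pi,  57*sqrt ( 10)] 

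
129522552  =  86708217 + 42814335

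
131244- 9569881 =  - 9438637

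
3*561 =1683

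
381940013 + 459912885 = 841852898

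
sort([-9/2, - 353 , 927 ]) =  [ - 353, - 9/2 , 927]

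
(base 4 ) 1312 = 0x76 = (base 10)118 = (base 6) 314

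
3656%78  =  68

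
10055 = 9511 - -544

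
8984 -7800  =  1184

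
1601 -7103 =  - 5502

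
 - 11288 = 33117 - 44405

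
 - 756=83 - 839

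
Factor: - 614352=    - 2^4*3^1*12799^1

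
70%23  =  1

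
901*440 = 396440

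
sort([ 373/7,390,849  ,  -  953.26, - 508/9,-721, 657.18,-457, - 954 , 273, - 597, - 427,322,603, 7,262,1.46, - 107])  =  [ - 954, -953.26 , - 721,-597, - 457 ,-427, - 107, - 508/9, 1.46,7, 373/7  ,  262,273, 322, 390,603,657.18,849 ] 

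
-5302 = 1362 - 6664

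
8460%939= 9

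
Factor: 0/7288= 0  =  0^1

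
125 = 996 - 871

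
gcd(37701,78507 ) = 9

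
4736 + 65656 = 70392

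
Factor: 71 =71^1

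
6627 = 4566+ 2061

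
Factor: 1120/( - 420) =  - 2^3 * 3^(-1) = -8/3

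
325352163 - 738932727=- 413580564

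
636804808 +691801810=1328606618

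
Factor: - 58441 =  - 58441^1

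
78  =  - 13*( - 6) 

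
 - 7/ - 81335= 7/81335 = 0.00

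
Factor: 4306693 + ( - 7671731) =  - 2^1 * 23^1 * 191^1*383^1 = -3365038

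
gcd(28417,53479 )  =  1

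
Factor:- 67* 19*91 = - 7^1 *13^1 *19^1 *67^1=- 115843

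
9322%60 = 22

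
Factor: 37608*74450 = 2799915600 = 2^4*3^1*5^2*1489^1 * 1567^1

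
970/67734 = 485/33867 = 0.01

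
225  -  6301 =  - 6076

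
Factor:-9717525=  - 3^2*5^2*43189^1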